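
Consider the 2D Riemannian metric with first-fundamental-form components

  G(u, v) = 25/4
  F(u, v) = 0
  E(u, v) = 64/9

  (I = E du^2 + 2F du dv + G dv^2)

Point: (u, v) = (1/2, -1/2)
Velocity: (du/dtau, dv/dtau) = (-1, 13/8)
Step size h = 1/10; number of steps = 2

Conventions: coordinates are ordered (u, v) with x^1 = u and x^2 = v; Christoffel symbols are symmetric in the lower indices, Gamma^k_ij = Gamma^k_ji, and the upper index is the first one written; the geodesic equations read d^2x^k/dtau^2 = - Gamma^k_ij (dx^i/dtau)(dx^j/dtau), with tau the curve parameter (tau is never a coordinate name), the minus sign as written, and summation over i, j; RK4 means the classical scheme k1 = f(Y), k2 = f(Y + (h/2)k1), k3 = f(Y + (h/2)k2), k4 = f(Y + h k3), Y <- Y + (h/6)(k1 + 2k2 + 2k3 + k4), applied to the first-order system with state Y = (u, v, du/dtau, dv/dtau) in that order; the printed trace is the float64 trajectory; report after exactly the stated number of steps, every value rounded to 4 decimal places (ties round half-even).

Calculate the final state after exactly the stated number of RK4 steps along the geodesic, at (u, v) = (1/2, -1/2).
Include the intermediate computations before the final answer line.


f(Y) = (du/dtau, dv/dtau, -Gamma^u_ij Y'^i Y'^j, -Gamma^v_ij Y'^i Y'^j) with the Gammas evaluated at the stage position; h = 0.100000; intermediate values shown to 6 dp
step 0: u = 0.5000, v = -0.5000, du/dtau = -1.0000, dv/dtau = 1.6250
step 1:
  k1: at (u, v) = (0.500000, -0.500000), (du/dtau, dv/dtau) = (-1.000000, 1.625000); Gamma_uuu = 0.000000, Gamma_uuv = 0.000000, Gamma_uvv = 0.000000, Gamma_vuu = 0.000000, Gamma_vuv = 0.000000, Gamma_vvv = 0.000000; k1 = (-1.000000, 1.625000, 0.000000, 0.000000)
  k2: at (u, v) = (0.450000, -0.418750), (du/dtau, dv/dtau) = (-1.000000, 1.625000); Gamma_uuu = 0.000000, Gamma_uuv = 0.000000, Gamma_uvv = 0.000000, Gamma_vuu = 0.000000, Gamma_vuv = 0.000000, Gamma_vvv = 0.000000; k2 = (-1.000000, 1.625000, 0.000000, 0.000000)
  k3: at (u, v) = (0.450000, -0.418750), (du/dtau, dv/dtau) = (-1.000000, 1.625000); Gamma_uuu = 0.000000, Gamma_uuv = 0.000000, Gamma_uvv = 0.000000, Gamma_vuu = 0.000000, Gamma_vuv = 0.000000, Gamma_vvv = 0.000000; k3 = (-1.000000, 1.625000, 0.000000, 0.000000)
  k4: at (u, v) = (0.400000, -0.337500), (du/dtau, dv/dtau) = (-1.000000, 1.625000); Gamma_uuu = 0.000000, Gamma_uuv = 0.000000, Gamma_uvv = 0.000000, Gamma_vuu = 0.000000, Gamma_vuv = 0.000000, Gamma_vvv = 0.000000; k4 = (-1.000000, 1.625000, 0.000000, 0.000000)
  Y <- Y + (h/6)(k1 + 2k2 + 2k3 + k4): u = 0.4000, v = -0.3375, du/dtau = -1.0000, dv/dtau = 1.6250
step 2:
  k1: at (u, v) = (0.400000, -0.337500), (du/dtau, dv/dtau) = (-1.000000, 1.625000); Gamma_uuu = 0.000000, Gamma_uuv = 0.000000, Gamma_uvv = 0.000000, Gamma_vuu = 0.000000, Gamma_vuv = 0.000000, Gamma_vvv = 0.000000; k1 = (-1.000000, 1.625000, 0.000000, 0.000000)
  k2: at (u, v) = (0.350000, -0.256250), (du/dtau, dv/dtau) = (-1.000000, 1.625000); Gamma_uuu = 0.000000, Gamma_uuv = 0.000000, Gamma_uvv = 0.000000, Gamma_vuu = 0.000000, Gamma_vuv = 0.000000, Gamma_vvv = 0.000000; k2 = (-1.000000, 1.625000, 0.000000, 0.000000)
  k3: at (u, v) = (0.350000, -0.256250), (du/dtau, dv/dtau) = (-1.000000, 1.625000); Gamma_uuu = 0.000000, Gamma_uuv = 0.000000, Gamma_uvv = 0.000000, Gamma_vuu = 0.000000, Gamma_vuv = 0.000000, Gamma_vvv = 0.000000; k3 = (-1.000000, 1.625000, 0.000000, 0.000000)
  k4: at (u, v) = (0.300000, -0.175000), (du/dtau, dv/dtau) = (-1.000000, 1.625000); Gamma_uuu = 0.000000, Gamma_uuv = 0.000000, Gamma_uvv = 0.000000, Gamma_vuu = 0.000000, Gamma_vuv = 0.000000, Gamma_vvv = 0.000000; k4 = (-1.000000, 1.625000, 0.000000, 0.000000)
  Y <- Y + (h/6)(k1 + 2k2 + 2k3 + k4): u = 0.3000, v = -0.1750, du/dtau = -1.0000, dv/dtau = 1.6250

Answer: u = 0.3000, v = -0.1750, du/dtau = -1.0000, dv/dtau = 1.6250


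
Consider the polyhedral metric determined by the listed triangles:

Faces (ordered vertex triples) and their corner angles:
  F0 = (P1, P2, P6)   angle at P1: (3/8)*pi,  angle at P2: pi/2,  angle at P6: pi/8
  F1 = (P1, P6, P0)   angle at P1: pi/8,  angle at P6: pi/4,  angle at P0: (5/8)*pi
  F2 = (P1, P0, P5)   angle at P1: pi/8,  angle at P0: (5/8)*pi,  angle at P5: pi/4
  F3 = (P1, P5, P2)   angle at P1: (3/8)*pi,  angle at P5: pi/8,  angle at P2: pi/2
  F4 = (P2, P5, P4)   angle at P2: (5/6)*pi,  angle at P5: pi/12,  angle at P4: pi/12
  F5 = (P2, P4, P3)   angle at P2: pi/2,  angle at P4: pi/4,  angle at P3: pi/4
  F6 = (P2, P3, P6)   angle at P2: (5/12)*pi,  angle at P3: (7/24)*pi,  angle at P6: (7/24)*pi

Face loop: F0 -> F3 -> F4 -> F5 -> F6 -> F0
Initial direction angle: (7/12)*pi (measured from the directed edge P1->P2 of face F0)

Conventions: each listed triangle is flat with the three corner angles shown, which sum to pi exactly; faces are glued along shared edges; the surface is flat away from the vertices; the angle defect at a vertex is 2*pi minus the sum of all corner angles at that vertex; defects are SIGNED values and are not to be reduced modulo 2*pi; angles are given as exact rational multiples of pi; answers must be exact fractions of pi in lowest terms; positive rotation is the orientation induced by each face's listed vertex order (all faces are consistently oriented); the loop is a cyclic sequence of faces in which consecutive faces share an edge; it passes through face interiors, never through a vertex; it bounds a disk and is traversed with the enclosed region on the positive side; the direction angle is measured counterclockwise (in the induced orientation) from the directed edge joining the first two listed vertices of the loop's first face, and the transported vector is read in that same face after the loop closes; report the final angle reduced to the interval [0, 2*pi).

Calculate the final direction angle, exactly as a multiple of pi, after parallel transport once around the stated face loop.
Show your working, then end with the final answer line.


enclosed vertex P2: corner angles sum to (11/4)*pi, defect = 2*pi - (11/4)*pi = (-3/4)*pi
summing the enclosed defects onto the initial angle, mod 2*pi in the induced orientation:
final angle = (7/12)*pi - (3/4)*pi = (11/6)*pi (mod 2*pi)

Answer: final direction angle = (11/6)*pi


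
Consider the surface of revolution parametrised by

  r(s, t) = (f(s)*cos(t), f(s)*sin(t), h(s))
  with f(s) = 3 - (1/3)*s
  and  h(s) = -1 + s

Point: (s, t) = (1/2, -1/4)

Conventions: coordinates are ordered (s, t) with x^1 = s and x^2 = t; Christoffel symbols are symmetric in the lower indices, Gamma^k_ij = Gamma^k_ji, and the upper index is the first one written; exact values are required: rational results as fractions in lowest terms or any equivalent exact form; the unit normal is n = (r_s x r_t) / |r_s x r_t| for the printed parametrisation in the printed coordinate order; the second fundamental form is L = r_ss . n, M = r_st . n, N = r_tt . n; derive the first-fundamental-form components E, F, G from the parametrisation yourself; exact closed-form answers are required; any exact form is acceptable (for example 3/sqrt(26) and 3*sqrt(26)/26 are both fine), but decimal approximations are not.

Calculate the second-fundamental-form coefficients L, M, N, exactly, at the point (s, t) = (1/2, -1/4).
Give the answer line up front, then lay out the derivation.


Answer: L = 0, M = 0, N = 17*sqrt(10)/20

f = 17/6, f' = -1/3, f'' = 0, h' = 1, h'' = 0
E = 10/9, F = 0, G = 289/36; answer radicand W^2 = 10/9
unnormalised second-form numerators: l = 0, m = 0, n = 17/6; L = l/sqrt(10/9), and similarly M = m/sqrt(W^2), N = n/sqrt(W^2)


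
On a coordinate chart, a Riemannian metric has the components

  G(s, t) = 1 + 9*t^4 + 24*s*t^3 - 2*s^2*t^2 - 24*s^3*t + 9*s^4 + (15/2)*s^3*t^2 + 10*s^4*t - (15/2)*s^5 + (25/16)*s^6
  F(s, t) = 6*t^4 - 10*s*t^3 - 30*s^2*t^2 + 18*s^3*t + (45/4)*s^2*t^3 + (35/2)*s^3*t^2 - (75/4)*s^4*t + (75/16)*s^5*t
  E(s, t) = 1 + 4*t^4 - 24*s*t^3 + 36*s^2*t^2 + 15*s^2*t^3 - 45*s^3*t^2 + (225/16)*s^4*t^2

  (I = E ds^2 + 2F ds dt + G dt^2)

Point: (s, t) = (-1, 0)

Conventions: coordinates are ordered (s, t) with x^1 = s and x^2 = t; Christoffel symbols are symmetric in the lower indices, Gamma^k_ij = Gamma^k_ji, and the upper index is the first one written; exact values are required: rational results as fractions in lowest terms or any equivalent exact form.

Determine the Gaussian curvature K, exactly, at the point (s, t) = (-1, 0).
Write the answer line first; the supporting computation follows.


Answer: K = -24336/93025

E = 1, F = 0, G = 305/16, EG - F^2 = 305/16 at the point
E_s = 0, E_t = 0, F_s = 0, F_t = -663/16, G_s = -663/8, G_t = 34
E_tt = 1521/8, F_st = 2439/16, G_ss = 2439/8
Apply the Brioschi formula K = (det M1 - det M2)/(EG - F^2)^2 over the derivative matrices of E, F, G.
M1 = [[-E_tt/2 + F_st - G_ss/2, E_s/2, F_s - E_t/2], [F_t - G_s/2, E, F], [G_t/2, F, G]] = [[-1521/16, 0, 0], [0, 1, 0], [17, 0, 305/16]]; det M1 = -463905/256
M2 = [[0, E_t/2, G_s/2], [E_t/2, E, F], [G_s/2, F, G]] = [[0, 0, -663/16], [0, 1, 0], [-663/16, 0, 305/16]]; det M2 = -439569/256
det M1 - det M2 = -1521/16; K = -1521/16 / (305/16)^2 = -24336/93025


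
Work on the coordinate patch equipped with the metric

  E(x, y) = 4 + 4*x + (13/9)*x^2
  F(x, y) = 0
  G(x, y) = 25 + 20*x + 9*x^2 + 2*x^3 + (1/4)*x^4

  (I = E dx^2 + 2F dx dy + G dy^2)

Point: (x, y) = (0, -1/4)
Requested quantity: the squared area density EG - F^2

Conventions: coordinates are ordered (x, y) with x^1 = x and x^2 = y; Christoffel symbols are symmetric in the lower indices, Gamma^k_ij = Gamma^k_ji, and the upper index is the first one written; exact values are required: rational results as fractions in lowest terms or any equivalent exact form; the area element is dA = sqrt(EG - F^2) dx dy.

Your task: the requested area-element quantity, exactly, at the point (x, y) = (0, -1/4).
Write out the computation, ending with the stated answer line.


E = 4, F = 0, G = 25; EG - F^2 = 100

Answer: EG - F^2 = 100


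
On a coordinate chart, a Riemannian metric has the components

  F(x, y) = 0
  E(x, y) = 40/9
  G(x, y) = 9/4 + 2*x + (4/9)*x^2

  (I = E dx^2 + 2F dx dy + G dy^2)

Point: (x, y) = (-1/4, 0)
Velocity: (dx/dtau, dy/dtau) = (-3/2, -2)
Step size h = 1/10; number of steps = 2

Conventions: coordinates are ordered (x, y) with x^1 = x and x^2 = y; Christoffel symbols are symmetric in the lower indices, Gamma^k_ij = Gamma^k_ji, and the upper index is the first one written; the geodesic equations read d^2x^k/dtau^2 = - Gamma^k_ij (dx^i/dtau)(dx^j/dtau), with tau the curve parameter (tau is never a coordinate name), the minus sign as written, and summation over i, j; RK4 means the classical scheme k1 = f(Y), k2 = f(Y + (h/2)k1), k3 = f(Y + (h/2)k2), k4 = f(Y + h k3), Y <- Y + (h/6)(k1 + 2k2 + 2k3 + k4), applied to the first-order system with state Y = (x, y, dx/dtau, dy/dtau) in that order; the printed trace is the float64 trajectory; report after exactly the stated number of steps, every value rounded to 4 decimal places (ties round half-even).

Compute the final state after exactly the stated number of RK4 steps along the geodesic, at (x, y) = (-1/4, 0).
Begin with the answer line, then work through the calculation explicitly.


Answer: x = -0.5313, y = -0.4672, dx/dtau = -1.2975, dy/dtau = -2.7082

f(Y) = (dx/dtau, dy/dtau, -Gamma^x_ij Y'^i Y'^j, -Gamma^y_ij Y'^i Y'^j) with the Gammas evaluated at the stage position; h = 0.100000; intermediate values shown to 6 dp
step 0: x = -0.2500, y = 0.0000, dx/dtau = -1.5000, dy/dtau = -2.0000
step 1:
  k1: at (x, y) = (-0.250000, 0.000000), (dx/dtau, dy/dtau) = (-1.500000, -2.000000); Gamma_xxx = 0.000000, Gamma_xxy = 0.000000, Gamma_xyy = -0.200000, Gamma_yxx = 0.000000, Gamma_yxy = 0.500000, Gamma_yyy = 0.000000; k1 = (-1.500000, -2.000000, 0.800000, -3.000000)
  k2: at (x, y) = (-0.325000, -0.100000), (dx/dtau, dy/dtau) = (-1.460000, -2.150000); Gamma_xxx = 0.000000, Gamma_xxy = 0.000000, Gamma_xyy = -0.192500, Gamma_yxx = 0.000000, Gamma_yxy = 0.519481, Gamma_yyy = 0.000000; k2 = (-1.460000, -2.150000, 0.889831, -3.261299)
  k3: at (x, y) = (-0.323000, -0.107500), (dx/dtau, dy/dtau) = (-1.455508, -2.163065); Gamma_xxx = 0.000000, Gamma_xxy = 0.000000, Gamma_xyy = -0.192700, Gamma_yxx = 0.000000, Gamma_yxy = 0.518941, Gamma_yyy = 0.000000; k3 = (-1.455508, -2.163065, 0.901614, -3.267628)
  k4: at (x, y) = (-0.395551, -0.216306), (dx/dtau, dy/dtau) = (-1.409839, -2.326763); Gamma_xxx = 0.000000, Gamma_xxy = 0.000000, Gamma_xyy = -0.185445, Gamma_yxx = 0.000000, Gamma_yxy = 0.539244, Gamma_yyy = 0.000000; k4 = (-1.409839, -2.326763, 1.003966, -3.537827)
  Y <- Y + (h/6)(k1 + 2k2 + 2k3 + k4): x = -0.3957, y = -0.2159, dx/dtau = -1.4102, dy/dtau = -2.3266
step 2:
  k1: at (x, y) = (-0.395681, -0.215882), (dx/dtau, dy/dtau) = (-1.410219, -2.326595); Gamma_xxx = 0.000000, Gamma_xxy = 0.000000, Gamma_xyy = -0.185432, Gamma_yxx = 0.000000, Gamma_yxy = 0.539282, Gamma_yyy = 0.000000; k1 = (-1.410219, -2.326595, 1.003751, -3.538774)
  k2: at (x, y) = (-0.466192, -0.332211), (dx/dtau, dy/dtau) = (-1.360031, -2.503533); Gamma_xxx = 0.000000, Gamma_xxy = 0.000000, Gamma_xyy = -0.178381, Gamma_yxx = 0.000000, Gamma_yxy = 0.560598, Gamma_yyy = 0.000000; k2 = (-1.360031, -2.503533, 1.118034, -3.817545)
  k3: at (x, y) = (-0.463682, -0.341058), (dx/dtau, dy/dtau) = (-1.354317, -2.517472); Gamma_xxx = 0.000000, Gamma_xxy = 0.000000, Gamma_xyy = -0.178632, Gamma_yxx = 0.000000, Gamma_yxy = 0.559811, Gamma_yyy = 0.000000; k3 = (-1.354317, -2.517472, 1.132108, -3.817301)
  k4: at (x, y) = (-0.531113, -0.467629), (dx/dtau, dy/dtau) = (-1.297008, -2.708325); Gamma_xxx = 0.000000, Gamma_xxy = 0.000000, Gamma_xyy = -0.171889, Gamma_yxx = 0.000000, Gamma_yxy = 0.581772, Gamma_yyy = 0.000000; k4 = (-1.297008, -2.708325, 1.260808, -4.087202)
  Y <- Y + (h/6)(k1 + 2k2 + 2k3 + k4): x = -0.5313, y = -0.4672, dx/dtau = -1.2975, dy/dtau = -2.7082


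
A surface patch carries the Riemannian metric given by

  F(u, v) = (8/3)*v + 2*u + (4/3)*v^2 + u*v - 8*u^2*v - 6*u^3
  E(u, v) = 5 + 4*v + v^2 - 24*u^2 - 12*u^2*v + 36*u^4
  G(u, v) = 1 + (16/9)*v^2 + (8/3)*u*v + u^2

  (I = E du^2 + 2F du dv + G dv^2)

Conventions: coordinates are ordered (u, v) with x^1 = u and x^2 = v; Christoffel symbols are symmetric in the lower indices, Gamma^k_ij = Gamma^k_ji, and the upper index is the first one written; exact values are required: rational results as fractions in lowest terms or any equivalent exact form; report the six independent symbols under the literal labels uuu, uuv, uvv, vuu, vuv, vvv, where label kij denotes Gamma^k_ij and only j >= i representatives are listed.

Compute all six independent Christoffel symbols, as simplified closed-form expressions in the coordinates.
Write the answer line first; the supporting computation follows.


Answer: Gamma_uuu = (648*u^3 - 108*u*v - 216*u)/(324*u^4 - 108*u^2*v - 207*u^2 + 24*u*v + 25*v^2 + 36*v + 45), Gamma_uuv = (-54*u^2 + 9*v + 18)/(324*u^4 - 108*u^2*v - 207*u^2 + 24*u*v + 25*v^2 + 36*v + 45), Gamma_uvv = (-72*u^2 + 12*v + 24)/(324*u^4 - 108*u^2*v - 207*u^2 + 24*u*v + 25*v^2 + 36*v + 45), Gamma_vuu = (-108*u^2 - 144*u*v)/(324*u^4 - 108*u^2*v - 207*u^2 + 24*u*v + 25*v^2 + 36*v + 45), Gamma_vuv = (9*u + 12*v)/(324*u^4 - 108*u^2*v - 207*u^2 + 24*u*v + 25*v^2 + 36*v + 45), Gamma_vvv = (12*u + 16*v)/(324*u^4 - 108*u^2*v - 207*u^2 + 24*u*v + 25*v^2 + 36*v + 45)

E = 5 + 4*v + v^2 - 24*u^2 - 12*u^2*v + 36*u^4; F = (8/3)*v + 2*u + (4/3)*v^2 + u*v - 8*u^2*v - 6*u^3; G = 1 + (16/9)*v^2 + (8/3)*u*v + u^2
Gamma^k_ij = (1/2) g^{kl} (d_i g_jl + d_j g_il - d_l g_ij), with g^inv = (1/(EG-F^2)) [[G, -F], [-F, E]]
first partials: E_u = -48*u - 24*u*v + 144*u^3, E_v = 4 + 2*v - 12*u^2, F_u = 2 + v - 16*u*v - 18*u^2, F_v = 8/3 + (8/3)*v + u - 8*u^2, G_u = (8/3)*v + 2*u, G_v = (32/9)*v + (8/3)*u
D = EG - F^2 = 5 + 4*v + (25/9)*v^2 + (8/3)*u*v - 23*u^2 - 12*u^2*v + 36*u^4
expanded: Gamma^u_uu = (G E_u - 2F F_u + F E_v)/(2D), Gamma^u_uv = (G E_v - F G_u)/(2D), Gamma^u_vv = (2G F_v - G G_u - F G_v)/(2D), Gamma^v_uu = (2E F_u - E E_v - F E_u)/(2D), Gamma^v_uv = (E G_u - F E_v)/(2D), Gamma^v_vv = (E G_v - 2F F_v + F G_u)/(2D); substitute and cancel common factors


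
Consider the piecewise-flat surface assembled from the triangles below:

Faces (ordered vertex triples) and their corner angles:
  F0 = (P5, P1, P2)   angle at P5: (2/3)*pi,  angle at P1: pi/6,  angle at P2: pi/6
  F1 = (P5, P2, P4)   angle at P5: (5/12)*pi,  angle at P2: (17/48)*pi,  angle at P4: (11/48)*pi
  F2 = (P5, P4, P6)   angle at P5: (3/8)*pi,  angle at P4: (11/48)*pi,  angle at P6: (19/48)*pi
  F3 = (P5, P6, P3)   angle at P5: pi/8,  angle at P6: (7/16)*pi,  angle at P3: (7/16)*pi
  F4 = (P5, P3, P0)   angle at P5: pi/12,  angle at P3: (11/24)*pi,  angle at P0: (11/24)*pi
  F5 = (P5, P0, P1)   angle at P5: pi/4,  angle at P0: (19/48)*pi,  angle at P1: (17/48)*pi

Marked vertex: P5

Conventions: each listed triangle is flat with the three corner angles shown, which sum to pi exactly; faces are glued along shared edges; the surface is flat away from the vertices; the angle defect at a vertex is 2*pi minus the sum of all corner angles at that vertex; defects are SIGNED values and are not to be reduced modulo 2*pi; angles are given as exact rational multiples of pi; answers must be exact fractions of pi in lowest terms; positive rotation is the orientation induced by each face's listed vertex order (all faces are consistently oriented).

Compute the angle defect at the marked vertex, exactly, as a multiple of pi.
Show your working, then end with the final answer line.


Sum of corner angles at P5: (23/12)*pi
defect = 2*pi - (23/12)*pi

Answer: defect(P5) = pi/12


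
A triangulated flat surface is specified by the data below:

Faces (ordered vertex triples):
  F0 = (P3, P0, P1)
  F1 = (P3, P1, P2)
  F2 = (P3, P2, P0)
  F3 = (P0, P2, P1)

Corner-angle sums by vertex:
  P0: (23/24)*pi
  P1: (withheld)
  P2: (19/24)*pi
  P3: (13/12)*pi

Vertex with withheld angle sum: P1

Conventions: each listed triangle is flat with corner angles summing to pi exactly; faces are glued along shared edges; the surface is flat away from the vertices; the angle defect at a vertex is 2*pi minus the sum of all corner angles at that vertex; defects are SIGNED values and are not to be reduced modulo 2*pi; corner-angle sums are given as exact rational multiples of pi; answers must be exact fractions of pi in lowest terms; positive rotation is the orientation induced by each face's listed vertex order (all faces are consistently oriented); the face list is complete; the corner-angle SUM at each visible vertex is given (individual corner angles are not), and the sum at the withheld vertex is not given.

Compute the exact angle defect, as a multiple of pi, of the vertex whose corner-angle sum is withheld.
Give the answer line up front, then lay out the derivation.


Answer: defect(P1) = (5/6)*pi

V = 4, E = 6, F = 4; chi = V - E + F = 2
Gauss-Bonnet: total defect = 2*pi*chi = 4*pi; visible defects sum to (19/6)*pi


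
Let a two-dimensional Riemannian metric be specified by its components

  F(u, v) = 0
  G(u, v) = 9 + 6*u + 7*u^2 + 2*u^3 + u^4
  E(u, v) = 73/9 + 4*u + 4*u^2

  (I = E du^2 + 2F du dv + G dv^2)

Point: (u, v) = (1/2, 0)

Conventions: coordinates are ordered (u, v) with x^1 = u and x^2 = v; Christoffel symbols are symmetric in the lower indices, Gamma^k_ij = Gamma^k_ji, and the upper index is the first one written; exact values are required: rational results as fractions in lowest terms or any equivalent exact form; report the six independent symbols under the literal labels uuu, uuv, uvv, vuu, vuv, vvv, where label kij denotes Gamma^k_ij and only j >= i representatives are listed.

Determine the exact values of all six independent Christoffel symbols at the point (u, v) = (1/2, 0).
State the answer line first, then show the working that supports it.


Answer: Gamma_uuu = 9/25, Gamma_uuv = 0, Gamma_uvv = -27/40, Gamma_vuu = 0, Gamma_vuv = 8/15, Gamma_vvv = 0

E = 100/9, F = 0, G = 225/16 at the point
E_u = 8, E_v = 0, F_u = 0, F_v = 0, G_u = 15, G_v = 0
EG - F^2 = 625/4;  g^inv = (4/625) * [[225/16, 0], [0, 100/9]]
first-kind symbols [ij,l] = (1/2)(d_i g_jl + d_j g_il - d_l g_ij): [uu,u] = E_u/2 = 4, [uu,v] = F_u - E_v/2 = 0, [uv,u] = E_v/2 = 0, [uv,v] = G_u/2 = 15/2, [vv,u] = F_v - G_u/2 = -15/2, [vv,v] = G_v/2 = 0
Gamma^u_ij = (G*[ij,u] - F*[ij,v])/(EG - F^2), Gamma^v_ij = (E*[ij,v] - F*[ij,u])/(EG - F^2)


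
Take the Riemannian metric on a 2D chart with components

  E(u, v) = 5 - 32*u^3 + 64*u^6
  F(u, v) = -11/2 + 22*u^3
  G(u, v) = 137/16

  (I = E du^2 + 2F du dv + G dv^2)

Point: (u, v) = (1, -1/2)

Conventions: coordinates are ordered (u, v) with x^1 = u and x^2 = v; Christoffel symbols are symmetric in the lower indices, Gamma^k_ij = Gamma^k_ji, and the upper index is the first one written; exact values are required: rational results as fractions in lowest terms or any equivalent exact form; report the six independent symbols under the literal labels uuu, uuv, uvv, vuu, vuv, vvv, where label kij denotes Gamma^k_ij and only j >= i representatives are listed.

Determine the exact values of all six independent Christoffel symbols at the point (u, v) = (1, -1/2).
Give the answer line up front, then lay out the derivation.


Answer: Gamma_uuu = 2304/713, Gamma_uuv = 0, Gamma_uvv = 0, Gamma_vuu = 1056/713, Gamma_vuv = 0, Gamma_vvv = 0

E = 37, F = 33/2, G = 137/16 at the point
E_u = 288, E_v = 0, F_u = 66, F_v = 0, G_u = 0, G_v = 0
EG - F^2 = 713/16;  g^inv = (16/713) * [[137/16, -33/2], [-33/2, 37]]
first-kind symbols [ij,l] = (1/2)(d_i g_jl + d_j g_il - d_l g_ij): [uu,u] = E_u/2 = 144, [uu,v] = F_u - E_v/2 = 66, [uv,u] = E_v/2 = 0, [uv,v] = G_u/2 = 0, [vv,u] = F_v - G_u/2 = 0, [vv,v] = G_v/2 = 0
Gamma^u_ij = (G*[ij,u] - F*[ij,v])/(EG - F^2), Gamma^v_ij = (E*[ij,v] - F*[ij,u])/(EG - F^2)


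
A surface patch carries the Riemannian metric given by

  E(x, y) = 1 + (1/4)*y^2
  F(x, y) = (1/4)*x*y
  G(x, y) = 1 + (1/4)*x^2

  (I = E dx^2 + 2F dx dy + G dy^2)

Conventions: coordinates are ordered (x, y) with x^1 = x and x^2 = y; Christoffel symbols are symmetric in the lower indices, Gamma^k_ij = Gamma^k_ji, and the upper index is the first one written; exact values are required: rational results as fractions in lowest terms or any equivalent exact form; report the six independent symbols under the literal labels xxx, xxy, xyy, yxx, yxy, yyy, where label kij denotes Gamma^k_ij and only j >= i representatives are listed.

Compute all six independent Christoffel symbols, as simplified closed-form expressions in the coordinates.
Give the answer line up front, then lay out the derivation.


Answer: Gamma_xxx = 0, Gamma_xxy = y/(x^2 + y^2 + 4), Gamma_xyy = 0, Gamma_yxx = 0, Gamma_yxy = x/(x^2 + y^2 + 4), Gamma_yyy = 0

E = 1 + (1/4)*y^2; F = (1/4)*x*y; G = 1 + (1/4)*x^2
Gamma^k_ij = (1/2) g^{kl} (d_i g_jl + d_j g_il - d_l g_ij), with g^inv = (1/(EG-F^2)) [[G, -F], [-F, E]]
first partials: E_x = 0, E_y = (1/2)*y, F_x = (1/4)*y, F_y = (1/4)*x, G_x = (1/2)*x, G_y = 0
D = EG - F^2 = 1 + (1/4)*y^2 + (1/4)*x^2
expanded: Gamma^x_xx = (G E_x - 2F F_x + F E_y)/(2D), Gamma^x_xy = (G E_y - F G_x)/(2D), Gamma^x_yy = (2G F_y - G G_x - F G_y)/(2D), Gamma^y_xx = (2E F_x - E E_y - F E_x)/(2D), Gamma^y_xy = (E G_x - F E_y)/(2D), Gamma^y_yy = (E G_y - 2F F_y + F G_x)/(2D); substitute and cancel common factors


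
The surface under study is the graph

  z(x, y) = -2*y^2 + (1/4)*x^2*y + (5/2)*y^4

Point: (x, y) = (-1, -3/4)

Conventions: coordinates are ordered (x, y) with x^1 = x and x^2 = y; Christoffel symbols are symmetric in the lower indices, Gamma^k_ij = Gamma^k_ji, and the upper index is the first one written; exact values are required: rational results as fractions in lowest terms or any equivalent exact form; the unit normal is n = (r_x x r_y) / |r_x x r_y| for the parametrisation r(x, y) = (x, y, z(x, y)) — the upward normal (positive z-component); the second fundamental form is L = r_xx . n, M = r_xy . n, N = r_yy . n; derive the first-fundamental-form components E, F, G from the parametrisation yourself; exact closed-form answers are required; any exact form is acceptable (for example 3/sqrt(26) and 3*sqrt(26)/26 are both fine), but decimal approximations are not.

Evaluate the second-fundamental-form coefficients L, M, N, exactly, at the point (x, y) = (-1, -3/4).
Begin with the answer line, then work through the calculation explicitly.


Answer: L = -12*sqrt(2129)/2129, M = -16*sqrt(2129)/2129, N = 412*sqrt(2129)/2129

z_x = 3/8, z_y = -31/32, z_xx = -3/8, z_xy = -1/2, z_yy = 103/8
E = 73/64, F = -93/256, G = 1985/1024; answer radicand W^2 = 2129/1024
unnormalised second-form numerators: l = -3/8, m = -1/2, n = 103/8; L = l/sqrt(2129/1024), and similarly M = m/sqrt(W^2), N = n/sqrt(W^2)


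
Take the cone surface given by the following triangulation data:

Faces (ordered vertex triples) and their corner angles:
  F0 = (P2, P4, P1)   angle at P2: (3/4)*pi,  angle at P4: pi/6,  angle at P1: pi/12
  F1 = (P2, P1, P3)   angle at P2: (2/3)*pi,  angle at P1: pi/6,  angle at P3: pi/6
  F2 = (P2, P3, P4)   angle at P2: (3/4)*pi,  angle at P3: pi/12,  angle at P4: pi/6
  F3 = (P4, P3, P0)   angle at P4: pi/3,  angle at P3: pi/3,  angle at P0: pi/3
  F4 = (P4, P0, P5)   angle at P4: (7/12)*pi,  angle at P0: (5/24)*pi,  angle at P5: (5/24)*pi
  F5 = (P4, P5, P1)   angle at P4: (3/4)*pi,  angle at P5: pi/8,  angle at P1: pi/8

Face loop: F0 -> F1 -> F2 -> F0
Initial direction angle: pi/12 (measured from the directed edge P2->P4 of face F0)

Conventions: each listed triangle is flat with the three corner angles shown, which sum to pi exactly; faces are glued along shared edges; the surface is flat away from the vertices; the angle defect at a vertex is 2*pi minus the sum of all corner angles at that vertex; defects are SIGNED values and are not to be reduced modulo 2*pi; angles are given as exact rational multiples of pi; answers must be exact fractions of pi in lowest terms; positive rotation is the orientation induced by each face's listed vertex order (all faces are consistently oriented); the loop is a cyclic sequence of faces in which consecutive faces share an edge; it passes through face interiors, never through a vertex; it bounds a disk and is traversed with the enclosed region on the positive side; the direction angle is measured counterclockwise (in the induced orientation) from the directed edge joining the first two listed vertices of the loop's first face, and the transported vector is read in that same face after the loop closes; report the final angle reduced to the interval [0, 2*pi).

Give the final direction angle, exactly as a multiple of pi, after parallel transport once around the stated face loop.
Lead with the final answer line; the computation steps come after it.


Answer: final direction angle = (23/12)*pi

enclosed vertex P2: corner angles sum to (13/6)*pi, defect = 2*pi - (13/6)*pi = -pi/6
summing the enclosed defects onto the initial angle, mod 2*pi in the induced orientation:
final angle = pi/12 - pi/6 = (23/12)*pi (mod 2*pi)


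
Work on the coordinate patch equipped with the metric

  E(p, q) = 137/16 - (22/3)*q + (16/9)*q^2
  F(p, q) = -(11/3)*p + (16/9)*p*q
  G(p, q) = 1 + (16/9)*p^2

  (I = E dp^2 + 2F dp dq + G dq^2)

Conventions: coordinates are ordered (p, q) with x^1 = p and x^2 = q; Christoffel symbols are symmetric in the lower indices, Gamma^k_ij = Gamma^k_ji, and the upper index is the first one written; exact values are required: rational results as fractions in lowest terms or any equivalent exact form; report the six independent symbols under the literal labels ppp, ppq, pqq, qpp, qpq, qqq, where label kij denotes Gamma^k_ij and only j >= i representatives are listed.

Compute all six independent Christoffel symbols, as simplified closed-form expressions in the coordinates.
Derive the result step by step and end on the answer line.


E = 137/16 - (22/3)*q + (16/9)*q^2; F = -(11/3)*p + (16/9)*p*q; G = 1 + (16/9)*p^2
Gamma^k_ij = (1/2) g^{kl} (d_i g_jl + d_j g_il - d_l g_ij), with g^inv = (1/(EG-F^2)) [[G, -F], [-F, E]]
first partials: E_p = 0, E_q = -22/3 + (32/9)*q, F_p = -11/3 + (16/9)*q, F_q = (16/9)*p, G_p = (32/9)*p, G_q = 0
D = EG - F^2 = 137/16 - (22/3)*q + (16/9)*q^2 + (16/9)*p^2
expanded: Gamma^p_pp = (G E_p - 2F F_p + F E_q)/(2D), Gamma^p_pq = (G E_q - F G_p)/(2D), Gamma^p_qq = (2G F_q - G G_p - F G_q)/(2D), Gamma^q_pp = (2E F_p - E E_q - F E_p)/(2D), Gamma^q_pq = (E G_p - F E_q)/(2D), Gamma^q_qq = (E G_q - 2F F_q + F G_p)/(2D); substitute and cancel common factors

Answer: Gamma_ppp = 0, Gamma_ppq = (256*q - 528)/(256*p^2 + 256*q^2 - 1056*q + 1233), Gamma_pqq = 0, Gamma_qpp = 0, Gamma_qpq = 256*p/(256*p^2 + 256*q^2 - 1056*q + 1233), Gamma_qqq = 0


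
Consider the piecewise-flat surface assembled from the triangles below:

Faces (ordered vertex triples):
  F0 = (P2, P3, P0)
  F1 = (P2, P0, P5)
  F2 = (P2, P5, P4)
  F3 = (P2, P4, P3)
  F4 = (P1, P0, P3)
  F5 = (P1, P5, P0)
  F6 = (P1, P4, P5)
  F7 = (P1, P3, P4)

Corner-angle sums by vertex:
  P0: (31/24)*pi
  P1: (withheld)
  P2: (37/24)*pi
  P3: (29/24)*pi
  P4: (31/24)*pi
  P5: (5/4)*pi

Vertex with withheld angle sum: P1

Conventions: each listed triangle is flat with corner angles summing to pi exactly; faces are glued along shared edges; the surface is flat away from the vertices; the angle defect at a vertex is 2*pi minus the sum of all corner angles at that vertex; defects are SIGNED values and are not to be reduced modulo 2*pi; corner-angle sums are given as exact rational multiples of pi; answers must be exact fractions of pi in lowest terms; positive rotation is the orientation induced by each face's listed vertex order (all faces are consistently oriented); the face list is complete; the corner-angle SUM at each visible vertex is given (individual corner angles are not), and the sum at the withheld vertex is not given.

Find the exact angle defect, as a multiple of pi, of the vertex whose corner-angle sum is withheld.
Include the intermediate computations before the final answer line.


V = 6, E = 12, F = 8; chi = V - E + F = 2
Gauss-Bonnet: total defect = 2*pi*chi = 4*pi; visible defects sum to (41/12)*pi

Answer: defect(P1) = (7/12)*pi


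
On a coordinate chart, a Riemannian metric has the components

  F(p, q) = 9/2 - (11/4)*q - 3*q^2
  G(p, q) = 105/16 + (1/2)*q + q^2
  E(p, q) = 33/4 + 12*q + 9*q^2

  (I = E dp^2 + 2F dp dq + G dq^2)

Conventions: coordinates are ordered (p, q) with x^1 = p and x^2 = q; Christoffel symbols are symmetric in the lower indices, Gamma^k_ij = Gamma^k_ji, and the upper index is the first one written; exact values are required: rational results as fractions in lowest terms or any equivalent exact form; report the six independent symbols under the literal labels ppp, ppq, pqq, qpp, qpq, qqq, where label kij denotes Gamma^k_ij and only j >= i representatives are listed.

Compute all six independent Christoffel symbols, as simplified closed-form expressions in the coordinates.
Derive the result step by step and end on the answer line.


E = 33/4 + 12*q + 9*q^2; F = 9/2 - (11/4)*q - 3*q^2; G = 105/16 + (1/2)*q + q^2
Gamma^k_ij = (1/2) g^{kl} (d_i g_jl + d_j g_il - d_l g_ij), with g^inv = (1/(EG-F^2)) [[G, -F], [-F, E]]
first partials: E_p = 0, E_q = 12 + 18*q, F_p = 0, F_q = -11/4 - 6*q, G_p = 0, G_q = 1/2 + 2*q
D = EG - F^2 = 2169/64 + (861/8)*q + (371/4)*q^2
expanded: Gamma^p_pp = (G E_p - 2F F_p + F E_q)/(2D), Gamma^p_pq = (G E_q - F G_p)/(2D), Gamma^p_qq = (2G F_q - G G_p - F G_q)/(2D), Gamma^q_pp = (2E F_p - E E_q - F E_p)/(2D), Gamma^q_pq = (E G_p - F E_q)/(2D), Gamma^q_qq = (E G_q - 2F F_q + F G_p)/(2D); substitute and cancel common factors

Answer: Gamma_ppp = (-1728*q^3 - 2736*q^2 + 1536*q + 1728)/(5936*q^2 + 6888*q + 2169), Gamma_ppq = (576*q^3 + 672*q^2 + 3972*q + 2520)/(5936*q^2 + 6888*q + 2169), Gamma_pqq = (-192*q^3 - 144*q^2 - 2852*q - 1227)/(5936*q^2 + 6888*q + 2169), Gamma_qpp = (-5184*q^3 - 10368*q^2 - 9360*q - 3168)/(5936*q^2 + 6888*q + 2169), Gamma_qpq = (1728*q^3 + 2736*q^2 - 1536*q - 1728)/(5936*q^2 + 6888*q + 2169), Gamma_qqq = (-576*q^3 - 672*q^2 + 1964*q + 924)/(5936*q^2 + 6888*q + 2169)


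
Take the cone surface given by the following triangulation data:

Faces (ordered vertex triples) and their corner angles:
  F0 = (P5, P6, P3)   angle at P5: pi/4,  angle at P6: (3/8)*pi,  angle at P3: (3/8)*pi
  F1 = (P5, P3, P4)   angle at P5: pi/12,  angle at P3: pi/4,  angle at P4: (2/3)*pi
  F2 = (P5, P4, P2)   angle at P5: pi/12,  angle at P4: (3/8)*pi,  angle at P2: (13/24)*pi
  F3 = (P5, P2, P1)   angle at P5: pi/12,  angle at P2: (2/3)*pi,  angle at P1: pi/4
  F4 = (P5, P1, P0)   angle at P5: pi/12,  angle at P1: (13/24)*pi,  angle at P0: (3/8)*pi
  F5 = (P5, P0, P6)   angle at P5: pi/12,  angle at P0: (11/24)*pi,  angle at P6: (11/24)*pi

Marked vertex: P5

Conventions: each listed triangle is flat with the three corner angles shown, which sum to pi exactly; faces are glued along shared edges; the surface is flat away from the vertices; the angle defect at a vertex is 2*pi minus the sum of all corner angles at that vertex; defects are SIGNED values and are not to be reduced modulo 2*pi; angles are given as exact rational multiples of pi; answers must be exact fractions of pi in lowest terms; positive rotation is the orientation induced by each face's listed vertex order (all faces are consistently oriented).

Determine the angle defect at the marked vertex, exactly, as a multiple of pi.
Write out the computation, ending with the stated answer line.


Sum of corner angles at P5: (2/3)*pi
defect = 2*pi - (2/3)*pi

Answer: defect(P5) = (4/3)*pi


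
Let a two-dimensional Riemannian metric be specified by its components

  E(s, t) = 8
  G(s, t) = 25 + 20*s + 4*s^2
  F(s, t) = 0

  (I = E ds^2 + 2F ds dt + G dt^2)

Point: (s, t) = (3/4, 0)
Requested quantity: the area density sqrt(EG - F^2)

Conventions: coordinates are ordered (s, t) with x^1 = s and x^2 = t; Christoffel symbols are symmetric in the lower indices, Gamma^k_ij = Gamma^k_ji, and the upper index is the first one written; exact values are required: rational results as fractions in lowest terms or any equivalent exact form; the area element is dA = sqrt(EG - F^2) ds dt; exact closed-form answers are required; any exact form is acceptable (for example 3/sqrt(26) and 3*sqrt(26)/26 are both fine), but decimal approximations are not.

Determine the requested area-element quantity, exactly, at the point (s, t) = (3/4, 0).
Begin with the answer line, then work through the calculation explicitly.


Answer: sqrt(EG - F^2) = 13*sqrt(2)

E = 8, F = 0, G = 169/4; EG - F^2 = 338


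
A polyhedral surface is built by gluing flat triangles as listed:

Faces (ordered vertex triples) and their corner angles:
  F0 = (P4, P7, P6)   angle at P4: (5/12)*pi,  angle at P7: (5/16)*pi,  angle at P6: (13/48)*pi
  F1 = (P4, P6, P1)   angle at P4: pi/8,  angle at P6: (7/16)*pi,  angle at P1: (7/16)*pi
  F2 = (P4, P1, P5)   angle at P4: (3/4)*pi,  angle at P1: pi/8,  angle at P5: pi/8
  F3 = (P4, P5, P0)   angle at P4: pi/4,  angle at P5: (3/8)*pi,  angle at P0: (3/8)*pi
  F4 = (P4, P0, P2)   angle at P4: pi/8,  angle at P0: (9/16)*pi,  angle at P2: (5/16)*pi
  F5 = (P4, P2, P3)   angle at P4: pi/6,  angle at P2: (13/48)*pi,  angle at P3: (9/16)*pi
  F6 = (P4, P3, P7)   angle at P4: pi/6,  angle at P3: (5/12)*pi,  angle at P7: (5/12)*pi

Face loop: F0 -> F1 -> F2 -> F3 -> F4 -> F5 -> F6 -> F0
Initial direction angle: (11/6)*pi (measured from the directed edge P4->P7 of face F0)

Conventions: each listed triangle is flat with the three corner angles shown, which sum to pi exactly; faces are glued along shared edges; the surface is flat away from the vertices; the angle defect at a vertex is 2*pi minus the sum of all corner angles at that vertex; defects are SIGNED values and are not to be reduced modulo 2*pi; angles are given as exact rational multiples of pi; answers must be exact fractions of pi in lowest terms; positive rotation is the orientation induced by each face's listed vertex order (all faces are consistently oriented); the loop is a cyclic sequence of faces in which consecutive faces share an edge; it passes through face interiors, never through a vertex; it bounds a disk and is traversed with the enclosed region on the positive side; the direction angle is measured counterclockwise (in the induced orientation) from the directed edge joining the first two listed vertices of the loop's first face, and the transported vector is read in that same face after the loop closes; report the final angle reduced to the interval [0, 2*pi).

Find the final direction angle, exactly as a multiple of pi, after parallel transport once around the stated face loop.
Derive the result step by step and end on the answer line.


enclosed vertex P4: corner angles sum to 2*pi, defect = 2*pi - 2*pi = 0
summing the enclosed defects onto the initial angle, mod 2*pi in the induced orientation:
final angle = (11/6)*pi + 0 = (11/6)*pi (mod 2*pi)

Answer: final direction angle = (11/6)*pi


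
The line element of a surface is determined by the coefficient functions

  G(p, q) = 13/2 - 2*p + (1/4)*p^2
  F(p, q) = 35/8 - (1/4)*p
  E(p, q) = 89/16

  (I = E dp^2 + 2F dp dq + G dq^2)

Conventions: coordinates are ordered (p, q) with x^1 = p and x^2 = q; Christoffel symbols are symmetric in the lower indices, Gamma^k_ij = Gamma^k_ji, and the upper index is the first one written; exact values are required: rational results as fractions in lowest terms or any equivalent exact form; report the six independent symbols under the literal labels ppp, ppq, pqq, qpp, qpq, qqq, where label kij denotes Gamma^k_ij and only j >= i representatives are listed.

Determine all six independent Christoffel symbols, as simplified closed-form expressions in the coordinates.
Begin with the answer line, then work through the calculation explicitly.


Answer: Gamma_ppp = (70 - 4*p)/(85*p^2 - 572*p + 1089), Gamma_ppq = (4*p^2 - 86*p + 280)/(85*p^2 - 572*p + 1089), Gamma_pqq = (-4*p^3 + 48*p^2 - 232*p + 416)/(85*p^2 - 572*p + 1089), Gamma_qpp = -89/(85*p^2 - 572*p + 1089), Gamma_qpq = (89*p - 356)/(85*p^2 - 572*p + 1089), Gamma_qqq = (-4*p^2 + 86*p - 280)/(85*p^2 - 572*p + 1089)

E = 89/16; F = 35/8 - (1/4)*p; G = 13/2 - 2*p + (1/4)*p^2
Gamma^k_ij = (1/2) g^{kl} (d_i g_jl + d_j g_il - d_l g_ij), with g^inv = (1/(EG-F^2)) [[G, -F], [-F, E]]
first partials: E_p = 0, E_q = 0, F_p = -1/4, F_q = 0, G_p = -2 + (1/2)*p, G_q = 0
D = EG - F^2 = 1089/64 - (143/16)*p + (85/64)*p^2
expanded: Gamma^p_pp = (G E_p - 2F F_p + F E_q)/(2D), Gamma^p_pq = (G E_q - F G_p)/(2D), Gamma^p_qq = (2G F_q - G G_p - F G_q)/(2D), Gamma^q_pp = (2E F_p - E E_q - F E_p)/(2D), Gamma^q_pq = (E G_p - F E_q)/(2D), Gamma^q_qq = (E G_q - 2F F_q + F G_p)/(2D); substitute and cancel common factors


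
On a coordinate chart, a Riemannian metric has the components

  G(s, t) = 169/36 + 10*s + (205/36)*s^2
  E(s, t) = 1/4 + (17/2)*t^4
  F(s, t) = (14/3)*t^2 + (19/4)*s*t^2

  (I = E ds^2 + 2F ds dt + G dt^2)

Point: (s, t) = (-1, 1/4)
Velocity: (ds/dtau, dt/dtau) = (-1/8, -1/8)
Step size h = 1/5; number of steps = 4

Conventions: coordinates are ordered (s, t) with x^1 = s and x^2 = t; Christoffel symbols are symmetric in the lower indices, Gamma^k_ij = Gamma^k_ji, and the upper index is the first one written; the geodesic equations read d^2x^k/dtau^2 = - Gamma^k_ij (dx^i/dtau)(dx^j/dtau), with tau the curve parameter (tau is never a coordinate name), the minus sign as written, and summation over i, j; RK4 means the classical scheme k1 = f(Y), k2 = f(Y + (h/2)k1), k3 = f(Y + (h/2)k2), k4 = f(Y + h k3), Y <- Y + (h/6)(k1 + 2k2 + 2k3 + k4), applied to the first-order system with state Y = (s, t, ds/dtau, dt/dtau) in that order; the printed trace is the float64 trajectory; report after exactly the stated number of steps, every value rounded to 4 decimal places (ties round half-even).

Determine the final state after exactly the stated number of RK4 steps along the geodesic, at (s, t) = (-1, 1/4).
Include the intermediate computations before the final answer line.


f(Y) = (ds/dtau, dt/dtau, -Gamma^s_ij Y'^i Y'^j, -Gamma^t_ij Y'^i Y'^j) with the Gammas evaluated at the stage position; h = 0.200000; intermediate values shown to 6 dp
step 0: s = -1.0000, t = 0.2500, ds/dtau = -0.1250, dt/dtau = -0.1250
step 1:
  k1: at (s, t) = (-1.000000, 0.250000), (ds/dtau, dt/dtau) = (-0.125000, -0.125000); Gamma_sss = 0.001478, Gamma_sst = 0.905313, Gamma_stt = 2.305549, Gamma_tss = 0.080377, Gamma_tst = -1.773590, Gamma_ttt = 0.030878; k1 = (-0.125000, -0.125000, -0.064338, 0.053686)
  k2: at (s, t) = (-1.012500, 0.237500), (ds/dtau, dt/dtau) = (-0.131434, -0.119631); Gamma_sss = 0.002870, Gamma_sst = 0.767838, Gamma_stt = 2.520319, Gamma_tss = 0.098768, Gamma_tst = -1.865316, Gamma_ttt = 0.049830; k2 = (-0.131434, -0.119631, -0.060266, 0.056240)
  k3: at (s, t) = (-1.013143, 0.238037), (ds/dtau, dt/dtau) = (-0.131027, -0.119376); Gamma_sss = 0.002910, Gamma_sst = 0.771212, Gamma_stt = 2.525578, Gamma_tss = 0.097710, Gamma_tst = -1.869317, Gamma_ttt = 0.051110; k3 = (-0.131027, -0.119376, -0.060167, 0.056072)
  k4: at (s, t) = (-1.026205, 0.226125), (ds/dtau, dt/dtau) = (-0.137033, -0.113786); Gamma_sss = 0.004217, Gamma_sst = 0.645948, Gamma_stt = 2.756607, Gamma_tss = 0.108027, Gamma_tst = -1.949706, Gamma_ttt = 0.068246; k4 = (-0.137033, -0.113786, -0.055913, 0.057889)
  Y <- Y + (h/6)(k1 + 2k2 + 2k3 + k4): s = -1.0262, t = 0.2261, ds/dtau = -0.1370, dt/dtau = -0.1138
step 2:
  k1: at (s, t) = (-1.026232, 0.226107), (ds/dtau, dt/dtau) = (-0.137037, -0.113793); Gamma_sss = 0.004219, Gamma_sst = 0.645751, Gamma_stt = 2.757054, Gamma_tss = 0.108035, Gamma_tst = -1.949853, Gamma_ttt = 0.068281; k1 = (-0.137037, -0.113793, -0.055920, 0.057899)
  k2: at (s, t) = (-1.039936, 0.214727), (ds/dtau, dt/dtau) = (-0.142629, -0.108004); Gamma_sss = 0.005258, Gamma_sst = 0.533081, Gamma_stt = 3.005377, Gamma_tss = 0.111963, Gamma_tst = -2.018241, Gamma_ttt = 0.083438; k2 = (-0.142629, -0.108004, -0.051588, 0.058929)
  k3: at (s, t) = (-1.040495, 0.215306), (ds/dtau, dt/dtau) = (-0.142196, -0.107901); Gamma_sss = 0.005303, Gamma_sst = 0.536243, Gamma_stt = 3.009729, Gamma_tss = 0.111310, Gamma_tst = -2.020348, Gamma_ttt = 0.084634; k3 = (-0.142196, -0.107901, -0.051603, 0.058760)
  k4: at (s, t) = (-1.054671, 0.204527), (ds/dtau, dt/dtau) = (-0.147358, -0.102041); Gamma_sss = 0.005997, Gamma_sst = 0.436738, Gamma_stt = 3.272693, Gamma_tss = 0.110699, Gamma_tst = -2.074333, Gamma_ttt = 0.097459; k4 = (-0.147358, -0.102041, -0.047341, 0.058963)
  Y <- Y + (h/6)(k1 + 2k2 + 2k3 + k4): s = -1.0547, t = 0.2045, ds/dtau = -0.1474, dt/dtau = -0.1021
step 3:
  k1: at (s, t) = (-1.054700, 0.204519), (ds/dtau, dt/dtau) = (-0.147359, -0.102052); Gamma_sss = 0.005998, Gamma_sst = 0.436636, Gamma_stt = 3.273157, Gamma_tss = 0.110688, Gamma_tst = -2.074423, Gamma_ttt = 0.097492; k1 = (-0.147359, -0.102052, -0.047351, 0.058972)
  k2: at (s, t) = (-1.069436, 0.194313), (ds/dtau, dt/dtau) = (-0.152094, -0.096155); Gamma_sss = 0.006351, Gamma_sst = 0.349984, Gamma_stt = 3.551706, Gamma_tss = 0.106716, Gamma_tst = -2.114705, Gamma_ttt = 0.108049; k2 = (-0.152094, -0.096155, -0.043222, 0.058386)
  k3: at (s, t) = (-1.069909, 0.194903), (ds/dtau, dt/dtau) = (-0.151681, -0.096213); Gamma_sss = 0.006402, Gamma_sst = 0.352629, Gamma_stt = 3.554927, Gamma_tss = 0.106410, Gamma_tst = -2.115495, Gamma_ttt = 0.109177; k3 = (-0.151681, -0.096213, -0.043348, 0.058287)
  k4: at (s, t) = (-1.085036, 0.185276), (ds/dtau, dt/dtau) = (-0.156028, -0.090395); Gamma_sss = 0.006459, Gamma_sst = 0.278050, Gamma_stt = 3.846255, Gamma_tss = 0.100410, Gamma_tst = -2.141713, Gamma_ttt = 0.117359; k4 = (-0.156028, -0.090395, -0.039429, 0.057010)
  Y <- Y + (h/6)(k1 + 2k2 + 2k3 + k4): s = -1.0851, t = 0.1853, ds/dtau = -0.1560, dt/dtau = -0.0904
step 4:
  k1: at (s, t) = (-1.085065, 0.185279), (ds/dtau, dt/dtau) = (-0.156023, -0.090408); Gamma_sss = 0.006460, Gamma_sst = 0.278026, Gamma_stt = 3.846666, Gamma_tss = 0.100398, Gamma_tst = -2.141745, Gamma_ttt = 0.117394; k1 = (-0.156023, -0.090408, -0.039442, 0.057018)
  k2: at (s, t) = (-1.100667, 0.176238), (ds/dtau, dt/dtau) = (-0.159967, -0.084706); Gamma_sss = 0.006288, Gamma_sst = 0.214822, Gamma_stt = 4.151521, Gamma_tss = 0.093087, Gamma_tst = -2.155384, Gamma_ttt = 0.123469; k2 = (-0.159967, -0.084706, -0.035770, 0.055144)
  k3: at (s, t) = (-1.101061, 0.176809), (ds/dtau, dt/dtau) = (-0.159600, -0.084893); Gamma_sss = 0.006342, Gamma_sst = 0.216807, Gamma_stt = 4.153614, Gamma_tss = 0.093017, Gamma_tst = -2.155413, Gamma_ttt = 0.124534; k3 = (-0.159600, -0.084893, -0.035971, 0.055140)
  k4: at (s, t) = (-1.116984, 0.168300), (ds/dtau, dt/dtau) = (-0.163217, -0.079380); Gamma_sss = 0.006004, Gamma_sst = 0.163508, Gamma_stt = 4.469447, Gamma_tss = 0.085193, Gamma_tst = -2.157399, Gamma_ttt = 0.128551; k4 = (-0.163217, -0.079380, -0.032559, 0.052823)
  Y <- Y + (h/6)(k1 + 2k2 + 2k3 + k4): s = -1.1170, t = 0.1683, ds/dtau = -0.1632, dt/dtau = -0.0794

Answer: s = -1.1170, t = 0.1683, ds/dtau = -0.1632, dt/dtau = -0.0794
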